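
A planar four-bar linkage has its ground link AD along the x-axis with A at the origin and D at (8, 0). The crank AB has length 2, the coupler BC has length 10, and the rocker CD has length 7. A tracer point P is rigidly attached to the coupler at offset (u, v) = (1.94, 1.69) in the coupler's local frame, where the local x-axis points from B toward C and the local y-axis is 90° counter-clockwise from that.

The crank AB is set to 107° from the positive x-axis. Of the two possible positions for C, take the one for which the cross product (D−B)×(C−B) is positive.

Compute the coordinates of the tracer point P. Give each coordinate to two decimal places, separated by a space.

A=(0,0), D=(8.00,0)
B = A + 2.00·(cos107°, sin107°) = (-0.5847, 1.9126)
|BD| = 8.7952
circle(B,10.00) ∩ circle(D,7.00): a=7.2969, h=6.8378
  candidates: C₊=(8.0245,7.0000) cross=60.140; C₋=(5.0506,-6.3483) cross=-60.140
  mode + wants cross > 0 → take C=(8.0245,7.0000) (cross=60.140)
ex = (C−B)/|BC| = (0.8609,0.5087); ey = (-0.5087,0.8609)
P = B + 1.94·ex + 1.69·ey = (0.2257,4.3545)

0.23 4.35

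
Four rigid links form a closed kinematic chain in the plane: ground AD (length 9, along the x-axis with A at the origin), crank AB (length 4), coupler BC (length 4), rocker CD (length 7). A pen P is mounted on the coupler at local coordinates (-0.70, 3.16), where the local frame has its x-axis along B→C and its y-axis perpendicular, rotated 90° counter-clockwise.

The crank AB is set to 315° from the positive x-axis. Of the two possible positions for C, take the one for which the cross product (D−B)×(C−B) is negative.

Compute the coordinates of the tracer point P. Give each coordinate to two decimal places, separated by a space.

4.86 -0.31

A=(0,0), D=(9.00,0)
B = A + 4.00·(cos315°, sin315°) = (2.8284, -2.8284)
|BD| = 6.7888
circle(B,4.00) ∩ circle(D,7.00): a=0.9640, h=3.8821
  candidates: C₊=(2.0873,1.1023) cross=26.355; C₋=(5.3221,-5.9560) cross=-26.355
  mode - wants cross < 0 → take C=(5.3221,-5.9560) (cross=-26.355)
ex = (C−B)/|BC| = (0.6234,-0.7819); ey = (0.7819,0.6234)
P = B + -0.70·ex + 3.16·ey = (4.8628,-0.3111)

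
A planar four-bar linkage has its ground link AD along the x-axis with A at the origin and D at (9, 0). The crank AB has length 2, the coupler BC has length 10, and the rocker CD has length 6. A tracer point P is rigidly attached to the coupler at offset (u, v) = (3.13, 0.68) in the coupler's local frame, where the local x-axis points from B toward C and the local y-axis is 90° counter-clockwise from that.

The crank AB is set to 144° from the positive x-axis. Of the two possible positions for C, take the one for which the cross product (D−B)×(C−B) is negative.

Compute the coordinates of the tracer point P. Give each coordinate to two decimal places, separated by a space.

1.22 -0.31

A=(0,0), D=(9.00,0)
B = A + 2.00·(cos144°, sin144°) = (-1.6180, 1.1756)
|BD| = 10.6829
circle(B,10.00) ∩ circle(D,6.00): a=8.3369, h=5.5223
  candidates: C₊=(7.2759,5.7470) cross=58.995; C₋=(6.0605,-5.2306) cross=-58.995
  mode - wants cross < 0 → take C=(6.0605,-5.2306) (cross=-58.995)
ex = (C−B)/|BC| = (0.7679,-0.6406); ey = (0.6406,0.7679)
P = B + 3.13·ex + 0.68·ey = (1.2210,-0.3074)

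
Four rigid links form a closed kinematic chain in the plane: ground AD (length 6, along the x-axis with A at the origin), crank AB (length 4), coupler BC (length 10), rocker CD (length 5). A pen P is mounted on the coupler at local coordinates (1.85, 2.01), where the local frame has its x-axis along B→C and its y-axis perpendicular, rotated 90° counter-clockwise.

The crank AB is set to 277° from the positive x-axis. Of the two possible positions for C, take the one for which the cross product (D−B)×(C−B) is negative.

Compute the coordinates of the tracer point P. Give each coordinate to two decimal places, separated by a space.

2.01 -1.70

A=(0,0), D=(6.00,0)
B = A + 4.00·(cos277°, sin277°) = (0.4875, -3.9702)
|BD| = 6.7934
circle(B,10.00) ∩ circle(D,5.00): a=8.9168, h=4.5267
  candidates: C₊=(5.0775,4.9142) cross=30.752; C₋=(10.3685,-2.4323) cross=-30.752
  mode - wants cross < 0 → take C=(10.3685,-2.4323) (cross=-30.752)
ex = (C−B)/|BC| = (0.9881,0.1538); ey = (-0.1538,0.9881)
P = B + 1.85·ex + 2.01·ey = (2.0064,-1.6996)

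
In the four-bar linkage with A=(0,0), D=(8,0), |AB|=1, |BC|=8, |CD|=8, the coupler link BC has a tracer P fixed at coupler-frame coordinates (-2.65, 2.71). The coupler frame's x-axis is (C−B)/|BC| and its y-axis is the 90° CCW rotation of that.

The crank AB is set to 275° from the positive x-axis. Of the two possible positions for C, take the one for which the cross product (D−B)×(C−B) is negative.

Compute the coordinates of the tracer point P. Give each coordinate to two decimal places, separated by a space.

0.65 2.75

A=(0,0), D=(8.00,0)
B = A + 1.00·(cos275°, sin275°) = (0.0872, -0.9962)
|BD| = 7.9753
circle(B,8.00) ∩ circle(D,8.00): a=3.9877, h=6.9353
  candidates: C₊=(3.1773,6.3829) cross=55.311; C₋=(4.9099,-7.3791) cross=-55.311
  mode - wants cross < 0 → take C=(4.9099,-7.3791) (cross=-55.311)
ex = (C−B)/|BC| = (0.6028,-0.7979); ey = (0.7979,0.6028)
P = B + -2.65·ex + 2.71·ey = (0.6518,2.7518)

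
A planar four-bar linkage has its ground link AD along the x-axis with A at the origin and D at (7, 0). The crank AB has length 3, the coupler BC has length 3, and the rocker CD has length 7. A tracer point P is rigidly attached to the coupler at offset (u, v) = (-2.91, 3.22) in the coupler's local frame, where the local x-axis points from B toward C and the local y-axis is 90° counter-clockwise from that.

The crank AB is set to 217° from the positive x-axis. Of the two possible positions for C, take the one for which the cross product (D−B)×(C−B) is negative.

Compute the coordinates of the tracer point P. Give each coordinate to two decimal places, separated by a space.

A=(0,0), D=(7.00,0)
B = A + 3.00·(cos217°, sin217°) = (-2.3959, -1.8054)
|BD| = 9.5678
circle(B,3.00) ∩ circle(D,7.00): a=2.6936, h=1.3209
  candidates: C₊=(0.0000,0.0000) cross=12.638; C₋=(0.4985,-2.5943) cross=-12.638
  mode - wants cross < 0 → take C=(0.4985,-2.5943) (cross=-12.638)
ex = (C−B)/|BC| = (0.9648,-0.2630); ey = (0.2630,0.9648)
P = B + -2.91·ex + 3.22·ey = (-4.3567,2.0665)

-4.36 2.07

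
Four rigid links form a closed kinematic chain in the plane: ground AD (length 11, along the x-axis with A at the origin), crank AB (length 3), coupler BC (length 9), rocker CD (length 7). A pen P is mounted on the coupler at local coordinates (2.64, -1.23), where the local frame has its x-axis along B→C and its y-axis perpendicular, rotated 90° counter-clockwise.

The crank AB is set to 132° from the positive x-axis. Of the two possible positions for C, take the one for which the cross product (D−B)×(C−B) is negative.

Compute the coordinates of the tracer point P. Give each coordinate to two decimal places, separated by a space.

-0.75 -0.40

A=(0,0), D=(11.00,0)
B = A + 3.00·(cos132°, sin132°) = (-2.0074, 2.2294)
|BD| = 13.1971
circle(B,9.00) ∩ circle(D,7.00): a=7.8109, h=4.4710
  candidates: C₊=(6.4466,5.3166) cross=59.004; C₋=(4.9360,-3.4968) cross=-59.004
  mode - wants cross < 0 → take C=(4.9360,-3.4968) (cross=-59.004)
ex = (C−B)/|BC| = (0.7715,-0.6362); ey = (0.6362,0.7715)
P = B + 2.64·ex + -1.23·ey = (-0.7533,-0.3992)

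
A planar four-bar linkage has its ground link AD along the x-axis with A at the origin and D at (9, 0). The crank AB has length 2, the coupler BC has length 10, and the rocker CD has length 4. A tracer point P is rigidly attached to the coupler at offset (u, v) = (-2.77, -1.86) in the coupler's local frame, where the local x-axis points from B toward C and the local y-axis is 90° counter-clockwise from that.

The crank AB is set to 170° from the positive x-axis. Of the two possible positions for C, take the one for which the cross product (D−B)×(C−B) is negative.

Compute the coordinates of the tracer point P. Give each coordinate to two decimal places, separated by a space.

A=(0,0), D=(9.00,0)
B = A + 2.00·(cos170°, sin170°) = (-1.9696, 0.3473)
|BD| = 10.9751
circle(B,10.00) ∩ circle(D,4.00): a=9.3144, h=3.6390
  candidates: C₊=(7.4553,3.6897) cross=39.938; C₋=(7.2250,-3.5846) cross=-39.938
  mode - wants cross < 0 → take C=(7.2250,-3.5846) (cross=-39.938)
ex = (C−B)/|BC| = (0.9195,-0.3932); ey = (0.3932,0.9195)
P = B + -2.77·ex + -1.86·ey = (-5.2478,-0.2738)

-5.25 -0.27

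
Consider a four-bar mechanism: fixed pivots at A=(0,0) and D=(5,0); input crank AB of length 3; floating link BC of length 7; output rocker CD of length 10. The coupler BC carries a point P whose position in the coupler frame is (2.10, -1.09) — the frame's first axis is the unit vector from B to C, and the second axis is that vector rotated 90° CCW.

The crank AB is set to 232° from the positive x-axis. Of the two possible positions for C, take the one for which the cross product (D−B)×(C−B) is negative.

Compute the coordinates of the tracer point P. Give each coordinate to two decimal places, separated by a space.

-2.16 -4.71

A=(0,0), D=(5.00,0)
B = A + 3.00·(cos232°, sin232°) = (-1.8470, -2.3640)
|BD| = 7.2436
circle(B,7.00) ∩ circle(D,10.00): a=0.1015, h=6.9993
  candidates: C₊=(-4.0354,4.2851) cross=50.700; C₋=(0.5332,-8.9469) cross=-50.700
  mode - wants cross < 0 → take C=(0.5332,-8.9469) (cross=-50.700)
ex = (C−B)/|BC| = (0.3400,-0.9404); ey = (0.9404,0.3400)
P = B + 2.10·ex + -1.09·ey = (-2.1580,-4.7095)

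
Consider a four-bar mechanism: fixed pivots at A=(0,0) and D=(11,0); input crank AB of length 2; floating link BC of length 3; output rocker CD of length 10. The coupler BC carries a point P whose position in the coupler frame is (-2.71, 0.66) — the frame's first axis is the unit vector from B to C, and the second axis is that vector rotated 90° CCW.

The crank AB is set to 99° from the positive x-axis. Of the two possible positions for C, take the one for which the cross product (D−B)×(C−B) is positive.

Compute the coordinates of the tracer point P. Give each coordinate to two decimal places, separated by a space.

A=(0,0), D=(11.00,0)
B = A + 2.00·(cos99°, sin99°) = (-0.3129, 1.9754)
|BD| = 11.4840
circle(B,3.00) ∩ circle(D,10.00): a=1.7800, h=2.4149
  candidates: C₊=(1.8560,4.0481) cross=27.732; C₋=(1.0252,-0.7097) cross=-27.732
  mode + wants cross > 0 → take C=(1.8560,4.0481) (cross=27.732)
ex = (C−B)/|BC| = (0.7230,0.6909); ey = (-0.6909,0.7230)
P = B + -2.71·ex + 0.66·ey = (-2.7281,0.5802)

-2.73 0.58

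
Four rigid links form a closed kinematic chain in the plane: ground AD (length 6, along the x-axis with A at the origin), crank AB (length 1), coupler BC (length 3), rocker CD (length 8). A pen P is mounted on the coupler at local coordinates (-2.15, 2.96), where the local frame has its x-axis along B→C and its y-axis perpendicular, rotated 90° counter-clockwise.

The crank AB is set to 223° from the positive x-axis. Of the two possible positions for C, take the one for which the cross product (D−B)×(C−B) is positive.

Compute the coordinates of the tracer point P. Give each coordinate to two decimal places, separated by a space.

-2.83 -3.68

A=(0,0), D=(6.00,0)
B = A + 1.00·(cos223°, sin223°) = (-0.7314, -0.6820)
|BD| = 6.7658
circle(B,3.00) ∩ circle(D,8.00): a=-0.6816, h=2.9215
  candidates: C₊=(-1.7040,2.1559) cross=19.767; C₋=(-1.1150,-3.6574) cross=-19.767
  mode + wants cross > 0 → take C=(-1.7040,2.1559) (cross=19.767)
ex = (C−B)/|BC| = (-0.3242,0.9460); ey = (-0.9460,-0.3242)
P = B + -2.15·ex + 2.96·ey = (-2.8344,-3.6756)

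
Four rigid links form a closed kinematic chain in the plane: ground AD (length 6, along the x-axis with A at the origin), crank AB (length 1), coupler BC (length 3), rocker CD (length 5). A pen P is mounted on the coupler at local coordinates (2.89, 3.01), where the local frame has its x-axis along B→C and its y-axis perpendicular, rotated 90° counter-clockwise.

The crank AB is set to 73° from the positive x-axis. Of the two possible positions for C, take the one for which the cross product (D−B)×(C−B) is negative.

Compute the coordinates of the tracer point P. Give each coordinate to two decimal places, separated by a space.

4.13 -0.68

A=(0,0), D=(6.00,0)
B = A + 1.00·(cos73°, sin73°) = (0.2924, 0.9563)
|BD| = 5.7872
circle(B,3.00) ∩ circle(D,5.00): a=1.5112, h=2.5916
  candidates: C₊=(2.2111,3.2625) cross=14.998; C₋=(1.3546,-1.8494) cross=-14.998
  mode - wants cross < 0 → take C=(1.3546,-1.8494) (cross=-14.998)
ex = (C−B)/|BC| = (0.3541,-0.9352); ey = (0.9352,0.3541)
P = B + 2.89·ex + 3.01·ey = (4.1306,-0.6807)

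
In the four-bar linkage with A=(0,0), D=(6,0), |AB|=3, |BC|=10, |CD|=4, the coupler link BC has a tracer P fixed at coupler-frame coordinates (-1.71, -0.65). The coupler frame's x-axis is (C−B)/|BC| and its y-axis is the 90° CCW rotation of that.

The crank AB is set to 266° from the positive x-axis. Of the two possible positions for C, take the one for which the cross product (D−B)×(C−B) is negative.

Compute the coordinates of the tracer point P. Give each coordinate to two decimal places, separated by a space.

-1.81 -3.88

A=(0,0), D=(6.00,0)
B = A + 3.00·(cos266°, sin266°) = (-0.2093, -2.9927)
|BD| = 6.8928
circle(B,10.00) ∩ circle(D,4.00): a=9.5397, h=2.9990
  candidates: C₊=(7.0823,3.8508) cross=20.672; C₋=(9.6865,-1.5524) cross=-20.672
  mode - wants cross < 0 → take C=(9.6865,-1.5524) (cross=-20.672)
ex = (C−B)/|BC| = (0.9896,0.1440); ey = (-0.1440,0.9896)
P = B + -1.71·ex + -0.65·ey = (-1.8078,-3.8822)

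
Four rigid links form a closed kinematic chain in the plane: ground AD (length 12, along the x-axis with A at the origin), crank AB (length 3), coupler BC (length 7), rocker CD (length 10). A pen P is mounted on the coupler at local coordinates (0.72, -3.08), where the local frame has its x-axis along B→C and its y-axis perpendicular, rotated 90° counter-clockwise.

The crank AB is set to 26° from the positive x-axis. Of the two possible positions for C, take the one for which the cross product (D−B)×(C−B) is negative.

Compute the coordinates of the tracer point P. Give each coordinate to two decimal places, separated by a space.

A=(0,0), D=(12.00,0)
B = A + 3.00·(cos26°, sin26°) = (2.6964, 1.3151)
|BD| = 9.3961
circle(B,7.00) ∩ circle(D,10.00): a=1.9842, h=6.7129
  candidates: C₊=(5.6006,7.6842) cross=63.075; C₋=(3.7215,-5.6094) cross=-63.075
  mode - wants cross < 0 → take C=(3.7215,-5.6094) (cross=-63.075)
ex = (C−B)/|BC| = (0.1464,-0.9892); ey = (0.9892,0.1464)
P = B + 0.72·ex + -3.08·ey = (-0.2450,0.1518)

-0.24 0.15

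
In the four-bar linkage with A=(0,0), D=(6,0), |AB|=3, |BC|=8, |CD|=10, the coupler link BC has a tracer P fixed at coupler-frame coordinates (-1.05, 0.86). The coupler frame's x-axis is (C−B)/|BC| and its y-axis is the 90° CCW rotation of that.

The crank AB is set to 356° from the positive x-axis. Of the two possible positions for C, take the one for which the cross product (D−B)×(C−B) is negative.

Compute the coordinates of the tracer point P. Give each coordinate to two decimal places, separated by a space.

4.26 0.27

A=(0,0), D=(6.00,0)
B = A + 3.00·(cos356°, sin356°) = (2.9927, -0.2093)
|BD| = 3.0146
circle(B,8.00) ∩ circle(D,10.00): a=-4.4637, h=6.6389
  candidates: C₊=(-1.9211,6.1038) cross=20.014; C₋=(-0.9994,-7.1421) cross=-20.014
  mode - wants cross < 0 → take C=(-0.9994,-7.1421) (cross=-20.014)
ex = (C−B)/|BC| = (-0.4990,-0.8666); ey = (0.8666,-0.4990)
P = B + -1.05·ex + 0.86·ey = (4.2619,0.2715)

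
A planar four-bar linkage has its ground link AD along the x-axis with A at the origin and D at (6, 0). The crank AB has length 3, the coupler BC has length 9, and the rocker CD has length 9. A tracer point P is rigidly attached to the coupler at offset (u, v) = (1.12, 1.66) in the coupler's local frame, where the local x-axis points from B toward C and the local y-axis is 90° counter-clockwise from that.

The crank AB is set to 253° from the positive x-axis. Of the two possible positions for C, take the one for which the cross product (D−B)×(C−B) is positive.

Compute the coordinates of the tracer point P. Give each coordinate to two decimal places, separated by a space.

-2.50 -1.70

A=(0,0), D=(6.00,0)
B = A + 3.00·(cos253°, sin253°) = (-0.8771, -2.8689)
|BD| = 7.4515
circle(B,9.00) ∩ circle(D,9.00): a=3.7258, h=8.1926
  candidates: C₊=(-0.5928,6.1266) cross=61.047; C₋=(5.7157,-8.9955) cross=-61.047
  mode + wants cross > 0 → take C=(-0.5928,6.1266) (cross=61.047)
ex = (C−B)/|BC| = (0.0316,0.9995); ey = (-0.9995,0.0316)
P = B + 1.12·ex + 1.66·ey = (-2.5009,-1.6970)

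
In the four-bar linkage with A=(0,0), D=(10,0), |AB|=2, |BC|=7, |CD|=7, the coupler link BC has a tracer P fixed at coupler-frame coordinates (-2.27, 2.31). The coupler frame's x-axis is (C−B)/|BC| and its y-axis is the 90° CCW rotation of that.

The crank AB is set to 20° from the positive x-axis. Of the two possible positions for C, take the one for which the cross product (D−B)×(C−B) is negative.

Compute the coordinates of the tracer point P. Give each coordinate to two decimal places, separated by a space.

2.70 3.82

A=(0,0), D=(10.00,0)
B = A + 2.00·(cos20°, sin20°) = (1.8794, 0.6840)
|BD| = 8.1494
circle(B,7.00) ∩ circle(D,7.00): a=4.0747, h=5.6918
  candidates: C₊=(6.4175,6.0138) cross=46.385; C₋=(5.4619,-5.3297) cross=-46.385
  mode - wants cross < 0 → take C=(5.4619,-5.3297) (cross=-46.385)
ex = (C−B)/|BC| = (0.5118,-0.8591); ey = (0.8591,0.5118)
P = B + -2.27·ex + 2.31·ey = (2.7022,3.8165)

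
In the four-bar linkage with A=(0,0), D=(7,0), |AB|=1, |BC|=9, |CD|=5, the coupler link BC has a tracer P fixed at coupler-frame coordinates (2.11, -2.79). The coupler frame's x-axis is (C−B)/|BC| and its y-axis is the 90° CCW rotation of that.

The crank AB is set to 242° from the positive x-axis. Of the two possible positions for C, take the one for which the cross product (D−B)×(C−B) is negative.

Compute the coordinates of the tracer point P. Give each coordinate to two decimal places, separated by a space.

0.14 -4.33

A=(0,0), D=(7.00,0)
B = A + 1.00·(cos242°, sin242°) = (-0.4695, -0.8829)
|BD| = 7.5215
circle(B,9.00) ∩ circle(D,5.00): a=7.4834, h=4.9999
  candidates: C₊=(6.3753,4.9608) cross=37.606; C₋=(7.5491,-4.9698) cross=-37.606
  mode - wants cross < 0 → take C=(7.5491,-4.9698) (cross=-37.606)
ex = (C−B)/|BC| = (0.8910,-0.4541); ey = (0.4541,0.8910)
P = B + 2.11·ex + -2.79·ey = (0.1435,-4.3268)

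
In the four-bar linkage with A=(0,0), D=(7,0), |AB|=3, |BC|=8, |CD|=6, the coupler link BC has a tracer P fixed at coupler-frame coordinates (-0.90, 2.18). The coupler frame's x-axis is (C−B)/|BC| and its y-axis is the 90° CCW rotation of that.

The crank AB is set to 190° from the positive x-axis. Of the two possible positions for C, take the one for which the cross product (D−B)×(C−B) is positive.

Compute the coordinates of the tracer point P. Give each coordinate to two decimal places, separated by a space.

A=(0,0), D=(7.00,0)
B = A + 3.00·(cos190°, sin190°) = (-2.9544, -0.5209)
|BD| = 9.9680
circle(B,8.00) ∩ circle(D,6.00): a=6.3885, h=4.8153
  candidates: C₊=(3.1737,4.6216) cross=47.999; C₋=(3.6770,-4.9958) cross=-47.999
  mode + wants cross > 0 → take C=(3.1737,4.6216) (cross=47.999)
ex = (C−B)/|BC| = (0.7660,0.6428); ey = (-0.6428,0.7660)
P = B + -0.90·ex + 2.18·ey = (-5.0452,0.5704)

-5.05 0.57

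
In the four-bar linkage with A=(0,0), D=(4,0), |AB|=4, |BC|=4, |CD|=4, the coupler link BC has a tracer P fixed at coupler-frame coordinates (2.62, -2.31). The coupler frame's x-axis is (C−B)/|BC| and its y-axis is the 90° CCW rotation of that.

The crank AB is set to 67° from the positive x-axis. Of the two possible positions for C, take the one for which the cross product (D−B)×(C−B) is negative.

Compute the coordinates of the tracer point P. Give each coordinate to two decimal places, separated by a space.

A=(0,0), D=(4.00,0)
B = A + 4.00·(cos67°, sin67°) = (1.5629, 3.6820)
|BD| = 4.4155
circle(B,4.00) ∩ circle(D,4.00): a=2.2077, h=3.3355
  candidates: C₊=(5.5629,3.6820) cross=14.728; C₋=(0.0000,0.0000) cross=-14.728
  mode - wants cross < 0 → take C=(0.0000,0.0000) (cross=-14.728)
ex = (C−B)/|BC| = (-0.3907,-0.9205); ey = (0.9205,-0.3907)
P = B + 2.62·ex + -2.31·ey = (-1.5872,2.1729)

-1.59 2.17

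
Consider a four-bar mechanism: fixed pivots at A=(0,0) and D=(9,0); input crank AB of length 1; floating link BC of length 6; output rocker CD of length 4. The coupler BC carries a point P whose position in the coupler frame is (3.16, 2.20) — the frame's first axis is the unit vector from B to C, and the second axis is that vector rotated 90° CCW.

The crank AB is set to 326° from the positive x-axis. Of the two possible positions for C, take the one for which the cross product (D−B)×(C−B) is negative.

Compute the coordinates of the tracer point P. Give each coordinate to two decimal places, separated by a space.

4.61 0.18

A=(0,0), D=(9.00,0)
B = A + 1.00·(cos326°, sin326°) = (0.8290, -0.5592)
|BD| = 8.1901
circle(B,6.00) ∩ circle(D,4.00): a=5.3160, h=2.7821
  candidates: C₊=(5.9427,2.5793) cross=22.785; C₋=(6.3226,-2.9718) cross=-22.785
  mode - wants cross < 0 → take C=(6.3226,-2.9718) (cross=-22.785)
ex = (C−B)/|BC| = (0.9156,-0.4021); ey = (0.4021,0.9156)
P = B + 3.16·ex + 2.20·ey = (4.6069,0.1845)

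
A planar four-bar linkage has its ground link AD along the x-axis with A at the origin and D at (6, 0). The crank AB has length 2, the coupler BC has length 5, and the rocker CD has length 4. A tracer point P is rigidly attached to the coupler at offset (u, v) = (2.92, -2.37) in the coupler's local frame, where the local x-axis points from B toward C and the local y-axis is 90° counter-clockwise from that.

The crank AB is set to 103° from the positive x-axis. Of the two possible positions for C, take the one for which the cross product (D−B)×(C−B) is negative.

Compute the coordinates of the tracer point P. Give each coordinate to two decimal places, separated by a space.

A=(0,0), D=(6.00,0)
B = A + 2.00·(cos103°, sin103°) = (-0.4499, 1.9487)
|BD| = 6.7379
circle(B,5.00) ∩ circle(D,4.00): a=4.0368, h=2.9503
  candidates: C₊=(4.2677,3.6054) cross=19.879; C₋=(2.5611,-2.0430) cross=-19.879
  mode - wants cross < 0 → take C=(2.5611,-2.0430) (cross=-19.879)
ex = (C−B)/|BC| = (0.6022,-0.7983); ey = (0.7983,0.6022)
P = B + 2.92·ex + -2.37·ey = (-0.5836,-1.8096)

-0.58 -1.81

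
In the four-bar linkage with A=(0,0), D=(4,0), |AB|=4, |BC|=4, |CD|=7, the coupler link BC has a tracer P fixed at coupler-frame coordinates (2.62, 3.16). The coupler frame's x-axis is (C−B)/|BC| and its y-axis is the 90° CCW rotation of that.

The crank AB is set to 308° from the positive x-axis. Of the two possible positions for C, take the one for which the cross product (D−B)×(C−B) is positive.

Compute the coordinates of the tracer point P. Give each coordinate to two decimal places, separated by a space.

A=(0,0), D=(4.00,0)
B = A + 4.00·(cos308°, sin308°) = (2.4626, -3.1520)
|BD| = 3.5070
circle(B,4.00) ∩ circle(D,7.00): a=-2.9514, h=2.6998
  candidates: C₊=(-1.2578,-4.6212) cross=9.468; C₋=(3.5954,-6.9883) cross=-9.468
  mode + wants cross > 0 → take C=(-1.2578,-4.6212) (cross=9.468)
ex = (C−B)/|BC| = (-0.9301,-0.3673); ey = (0.3673,-0.9301)
P = B + 2.62·ex + 3.16·ey = (1.1865,-7.0535)

1.19 -7.05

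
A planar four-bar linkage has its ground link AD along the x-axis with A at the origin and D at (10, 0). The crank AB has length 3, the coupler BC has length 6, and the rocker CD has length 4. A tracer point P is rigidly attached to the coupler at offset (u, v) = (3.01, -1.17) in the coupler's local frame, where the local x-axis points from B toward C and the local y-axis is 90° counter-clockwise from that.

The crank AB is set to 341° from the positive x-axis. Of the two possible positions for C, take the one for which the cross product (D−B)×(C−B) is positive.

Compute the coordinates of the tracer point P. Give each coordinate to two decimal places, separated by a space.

A=(0,0), D=(10.00,0)
B = A + 3.00·(cos341°, sin341°) = (2.8366, -0.9767)
|BD| = 7.2297
circle(B,6.00) ∩ circle(D,4.00): a=4.9980, h=3.3196
  candidates: C₊=(7.3403,2.9877) cross=24.000; C₋=(8.2372,-3.5906) cross=-24.000
  mode + wants cross > 0 → take C=(7.3403,2.9877) (cross=24.000)
ex = (C−B)/|BC| = (0.7506,0.6607); ey = (-0.6607,0.7506)
P = B + 3.01·ex + -1.17·ey = (5.8690,0.1338)

5.87 0.13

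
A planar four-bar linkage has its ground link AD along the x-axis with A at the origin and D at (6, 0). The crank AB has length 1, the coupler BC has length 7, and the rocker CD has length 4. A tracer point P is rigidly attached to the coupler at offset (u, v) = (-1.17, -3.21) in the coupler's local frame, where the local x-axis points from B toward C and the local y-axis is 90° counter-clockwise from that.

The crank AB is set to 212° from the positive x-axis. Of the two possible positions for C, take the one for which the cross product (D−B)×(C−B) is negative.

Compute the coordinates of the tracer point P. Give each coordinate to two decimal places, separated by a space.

-3.43 -2.77

A=(0,0), D=(6.00,0)
B = A + 1.00·(cos212°, sin212°) = (-0.8480, -0.5299)
|BD| = 6.8685
circle(B,7.00) ∩ circle(D,4.00): a=5.8365, h=3.8646
  candidates: C₊=(4.6729,3.7734) cross=26.544; C₋=(5.2692,-3.9327) cross=-26.544
  mode - wants cross < 0 → take C=(5.2692,-3.9327) (cross=-26.544)
ex = (C−B)/|BC| = (0.8739,-0.4861); ey = (0.4861,0.8739)
P = B + -1.17·ex + -3.21·ey = (-3.4309,-2.7664)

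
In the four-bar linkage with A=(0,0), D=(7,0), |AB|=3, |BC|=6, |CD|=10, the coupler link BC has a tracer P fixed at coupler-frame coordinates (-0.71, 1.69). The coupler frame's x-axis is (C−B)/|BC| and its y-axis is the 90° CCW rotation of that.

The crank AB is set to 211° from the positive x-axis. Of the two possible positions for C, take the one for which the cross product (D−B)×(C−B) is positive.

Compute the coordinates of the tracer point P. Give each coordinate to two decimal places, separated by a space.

A=(0,0), D=(7.00,0)
B = A + 3.00·(cos211°, sin211°) = (-2.5715, -1.5451)
|BD| = 9.6954
circle(B,6.00) ∩ circle(D,10.00): a=1.5472, h=5.7971
  candidates: C₊=(-1.9680,4.4245) cross=56.205; C₋=(-0.1202,-7.0215) cross=-56.205
  mode + wants cross > 0 → take C=(-1.9680,4.4245) (cross=56.205)
ex = (C−B)/|BC| = (0.1006,0.9949); ey = (-0.9949,0.1006)
P = B + -0.71·ex + 1.69·ey = (-4.3243,-2.0815)

-4.32 -2.08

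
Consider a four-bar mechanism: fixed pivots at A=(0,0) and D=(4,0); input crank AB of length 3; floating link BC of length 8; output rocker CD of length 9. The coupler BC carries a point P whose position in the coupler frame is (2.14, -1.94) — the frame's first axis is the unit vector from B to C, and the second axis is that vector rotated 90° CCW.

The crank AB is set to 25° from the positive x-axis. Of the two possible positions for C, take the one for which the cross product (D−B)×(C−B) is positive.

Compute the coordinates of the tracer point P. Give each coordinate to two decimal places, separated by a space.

5.18 2.78

A=(0,0), D=(4.00,0)
B = A + 3.00·(cos25°, sin25°) = (2.7189, 1.2679)
|BD| = 1.8024
circle(B,8.00) ∩ circle(D,9.00): a=-3.8148, h=7.0319
  candidates: C₊=(4.9540,8.9493) cross=12.674; C₋=(-4.9389,-1.0468) cross=-12.674
  mode + wants cross > 0 → take C=(4.9540,8.9493) (cross=12.674)
ex = (C−B)/|BC| = (0.2794,0.9602); ey = (-0.9602,0.2794)
P = B + 2.14·ex + -1.94·ey = (5.1795,2.7806)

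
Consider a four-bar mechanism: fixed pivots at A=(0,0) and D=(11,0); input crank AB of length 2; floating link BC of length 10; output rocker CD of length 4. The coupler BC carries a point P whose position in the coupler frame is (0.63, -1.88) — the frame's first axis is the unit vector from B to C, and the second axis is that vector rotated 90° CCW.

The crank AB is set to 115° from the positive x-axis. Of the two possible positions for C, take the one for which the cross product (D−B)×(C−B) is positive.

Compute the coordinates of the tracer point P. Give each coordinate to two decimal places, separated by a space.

0.09 0.06

A=(0,0), D=(11.00,0)
B = A + 2.00·(cos115°, sin115°) = (-0.8452, 1.8126)
|BD| = 11.9831
circle(B,10.00) ∩ circle(D,4.00): a=9.4965, h=3.1332
  candidates: C₊=(9.0159,3.4732) cross=37.545; C₋=(8.0680,-2.7210) cross=-37.545
  mode + wants cross > 0 → take C=(9.0159,3.4732) (cross=37.545)
ex = (C−B)/|BC| = (0.9861,0.1661); ey = (-0.1661,0.9861)
P = B + 0.63·ex + -1.88·ey = (0.0882,0.0633)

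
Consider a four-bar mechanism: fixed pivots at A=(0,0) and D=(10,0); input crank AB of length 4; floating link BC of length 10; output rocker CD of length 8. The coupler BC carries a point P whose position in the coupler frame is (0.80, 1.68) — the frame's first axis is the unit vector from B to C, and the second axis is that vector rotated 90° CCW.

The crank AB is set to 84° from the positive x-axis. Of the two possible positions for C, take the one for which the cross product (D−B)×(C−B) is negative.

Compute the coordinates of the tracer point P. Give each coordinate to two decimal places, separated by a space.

2.27 3.84

A=(0,0), D=(10.00,0)
B = A + 4.00·(cos84°, sin84°) = (0.4181, 3.9781)
|BD| = 10.3749
circle(B,10.00) ∩ circle(D,8.00): a=6.9224, h=7.2167
  candidates: C₊=(9.5785,7.9889) cross=74.872; C₋=(4.0443,-5.3413) cross=-74.872
  mode - wants cross < 0 → take C=(4.0443,-5.3413) (cross=-74.872)
ex = (C−B)/|BC| = (0.3626,-0.9319); ey = (0.9319,0.3626)
P = B + 0.80·ex + 1.68·ey = (2.2739,3.8417)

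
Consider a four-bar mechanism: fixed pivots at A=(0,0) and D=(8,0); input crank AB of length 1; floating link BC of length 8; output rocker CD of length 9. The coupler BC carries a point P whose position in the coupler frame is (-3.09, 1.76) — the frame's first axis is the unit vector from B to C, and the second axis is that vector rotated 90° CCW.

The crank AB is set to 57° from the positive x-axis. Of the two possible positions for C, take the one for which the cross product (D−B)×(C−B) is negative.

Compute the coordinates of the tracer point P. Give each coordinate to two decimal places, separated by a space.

A=(0,0), D=(8.00,0)
B = A + 1.00·(cos57°, sin57°) = (0.5446, 0.8387)
|BD| = 7.5024
circle(B,8.00) ∩ circle(D,9.00): a=2.6182, h=7.5594
  candidates: C₊=(3.9915,8.0580) cross=56.714; C₋=(2.3014,-6.9661) cross=-56.714
  mode - wants cross < 0 → take C=(2.3014,-6.9661) (cross=-56.714)
ex = (C−B)/|BC| = (0.2196,-0.9756); ey = (0.9756,0.2196)
P = B + -3.09·ex + 1.76·ey = (1.5831,4.2397)

1.58 4.24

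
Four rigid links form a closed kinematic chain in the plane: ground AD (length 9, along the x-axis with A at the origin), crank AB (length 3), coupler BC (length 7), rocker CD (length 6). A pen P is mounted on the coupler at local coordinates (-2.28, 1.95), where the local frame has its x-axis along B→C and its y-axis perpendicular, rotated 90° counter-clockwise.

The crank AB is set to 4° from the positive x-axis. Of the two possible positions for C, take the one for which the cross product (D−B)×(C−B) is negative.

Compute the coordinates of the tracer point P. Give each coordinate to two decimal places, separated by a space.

3.35 3.19

A=(0,0), D=(9.00,0)
B = A + 3.00·(cos4°, sin4°) = (2.9927, 0.2093)
|BD| = 6.0110
circle(B,7.00) ∩ circle(D,6.00): a=4.0868, h=5.6831
  candidates: C₊=(7.2749,5.7467) cross=34.161; C₋=(6.8792,-5.6127) cross=-34.161
  mode - wants cross < 0 → take C=(6.8792,-5.6127) (cross=-34.161)
ex = (C−B)/|BC| = (0.5552,-0.8317); ey = (0.8317,0.5552)
P = B + -2.28·ex + 1.95·ey = (3.3486,3.1882)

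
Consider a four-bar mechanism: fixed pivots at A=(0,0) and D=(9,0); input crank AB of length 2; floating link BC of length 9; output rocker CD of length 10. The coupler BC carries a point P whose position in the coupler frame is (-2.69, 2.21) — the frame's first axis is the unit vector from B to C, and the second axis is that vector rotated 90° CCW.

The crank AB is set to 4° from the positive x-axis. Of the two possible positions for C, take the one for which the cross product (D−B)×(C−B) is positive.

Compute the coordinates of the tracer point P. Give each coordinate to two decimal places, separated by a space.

A=(0,0), D=(9.00,0)
B = A + 2.00·(cos4°, sin4°) = (1.9951, 0.1395)
|BD| = 7.0063
circle(B,9.00) ∩ circle(D,10.00): a=2.1472, h=8.7401
  candidates: C₊=(4.3159,8.8351) cross=61.235; C₋=(3.9679,-8.6416) cross=-61.235
  mode + wants cross > 0 → take C=(4.3159,8.8351) (cross=61.235)
ex = (C−B)/|BC| = (0.2579,0.9662); ey = (-0.9662,0.2579)
P = B + -2.69·ex + 2.21·ey = (-0.8338,-1.8896)

-0.83 -1.89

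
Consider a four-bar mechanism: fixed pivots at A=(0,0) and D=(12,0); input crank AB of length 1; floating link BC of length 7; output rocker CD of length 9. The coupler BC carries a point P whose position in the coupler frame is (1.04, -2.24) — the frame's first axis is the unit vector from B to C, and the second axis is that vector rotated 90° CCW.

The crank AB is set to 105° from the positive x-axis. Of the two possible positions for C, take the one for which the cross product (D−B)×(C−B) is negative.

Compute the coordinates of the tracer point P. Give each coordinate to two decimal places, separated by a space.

A=(0,0), D=(12.00,0)
B = A + 1.00·(cos105°, sin105°) = (-0.2588, 0.9659)
|BD| = 12.2968
circle(B,7.00) ∩ circle(D,9.00): a=4.8473, h=5.0502
  candidates: C₊=(4.9702,5.6197) cross=62.101; C₋=(4.1768,-4.4494) cross=-62.101
  mode - wants cross < 0 → take C=(4.1768,-4.4494) (cross=-62.101)
ex = (C−B)/|BC| = (0.6337,-0.7736); ey = (0.7736,0.6337)
P = B + 1.04·ex + -2.24·ey = (-1.3327,-1.2580)

-1.33 -1.26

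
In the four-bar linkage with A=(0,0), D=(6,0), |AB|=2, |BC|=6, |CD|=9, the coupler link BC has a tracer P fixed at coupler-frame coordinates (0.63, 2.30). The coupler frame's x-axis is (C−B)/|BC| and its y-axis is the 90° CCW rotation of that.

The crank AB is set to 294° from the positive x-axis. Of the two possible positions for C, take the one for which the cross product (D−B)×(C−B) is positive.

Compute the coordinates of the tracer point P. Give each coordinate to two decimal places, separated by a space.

-1.47 -2.52

A=(0,0), D=(6.00,0)
B = A + 2.00·(cos294°, sin294°) = (0.8135, -1.8271)
|BD| = 5.4989
circle(B,6.00) ∩ circle(D,9.00): a=-1.3422, h=5.8479
  candidates: C₊=(-2.3956,3.2426) cross=32.157; C₋=(1.4906,-7.7888) cross=-32.157
  mode + wants cross > 0 → take C=(-2.3956,3.2426) (cross=32.157)
ex = (C−B)/|BC| = (-0.5348,0.8450); ey = (-0.8450,-0.5348)
P = B + 0.63·ex + 2.30·ey = (-1.4669,-2.5249)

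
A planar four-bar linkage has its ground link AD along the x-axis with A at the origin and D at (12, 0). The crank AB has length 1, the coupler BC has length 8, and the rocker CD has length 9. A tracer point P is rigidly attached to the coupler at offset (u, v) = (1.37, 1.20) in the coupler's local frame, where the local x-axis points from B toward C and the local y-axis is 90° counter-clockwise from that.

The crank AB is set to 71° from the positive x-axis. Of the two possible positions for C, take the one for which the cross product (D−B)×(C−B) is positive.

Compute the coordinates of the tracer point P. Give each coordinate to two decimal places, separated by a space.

0.43 2.76

A=(0,0), D=(12.00,0)
B = A + 1.00·(cos71°, sin71°) = (0.3256, 0.9455)
|BD| = 11.7127
circle(B,8.00) ∩ circle(D,9.00): a=5.1306, h=6.1381
  candidates: C₊=(5.9350,6.6494) cross=71.894; C₋=(4.9439,-5.5868) cross=-71.894
  mode + wants cross > 0 → take C=(5.9350,6.6494) (cross=71.894)
ex = (C−B)/|BC| = (0.7012,0.7130); ey = (-0.7130,0.7012)
P = B + 1.37·ex + 1.20·ey = (0.4306,2.7637)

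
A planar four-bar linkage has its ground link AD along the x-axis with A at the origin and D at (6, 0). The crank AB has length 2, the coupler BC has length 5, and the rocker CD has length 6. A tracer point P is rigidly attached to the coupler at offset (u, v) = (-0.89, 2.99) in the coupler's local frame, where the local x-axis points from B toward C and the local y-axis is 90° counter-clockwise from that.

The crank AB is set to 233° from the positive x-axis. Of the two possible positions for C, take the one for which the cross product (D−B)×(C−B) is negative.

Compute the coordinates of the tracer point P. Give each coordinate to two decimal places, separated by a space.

A=(0,0), D=(6.00,0)
B = A + 2.00·(cos233°, sin233°) = (-1.2036, -1.5973)
|BD| = 7.3786
circle(B,5.00) ∩ circle(D,6.00): a=2.9439, h=4.0415
  candidates: C₊=(0.7956,2.9856) cross=29.820; C₋=(2.5453,-4.9056) cross=-29.820
  mode - wants cross < 0 → take C=(2.5453,-4.9056) (cross=-29.820)
ex = (C−B)/|BC| = (0.7498,-0.6617); ey = (0.6617,0.7498)
P = B + -0.89·ex + 2.99·ey = (0.1075,1.2335)

0.11 1.23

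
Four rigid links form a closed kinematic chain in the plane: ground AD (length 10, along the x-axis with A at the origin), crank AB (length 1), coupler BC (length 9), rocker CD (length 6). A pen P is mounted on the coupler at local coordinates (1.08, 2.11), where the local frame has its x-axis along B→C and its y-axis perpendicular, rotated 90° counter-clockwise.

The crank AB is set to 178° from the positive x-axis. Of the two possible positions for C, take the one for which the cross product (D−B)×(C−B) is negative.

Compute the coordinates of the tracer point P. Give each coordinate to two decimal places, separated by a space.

A=(0,0), D=(10.00,0)
B = A + 1.00·(cos178°, sin178°) = (-0.9994, 0.0349)
|BD| = 10.9994
circle(B,9.00) ∩ circle(D,6.00): a=7.5453, h=4.9060
  candidates: C₊=(6.5614,4.9169) cross=53.963; C₋=(6.5303,-4.8950) cross=-53.963
  mode - wants cross < 0 → take C=(6.5303,-4.8950) (cross=-53.963)
ex = (C−B)/|BC| = (0.8366,-0.5478); ey = (0.5478,0.8366)
P = B + 1.08·ex + 2.11·ey = (1.0600,1.2086)

1.06 1.21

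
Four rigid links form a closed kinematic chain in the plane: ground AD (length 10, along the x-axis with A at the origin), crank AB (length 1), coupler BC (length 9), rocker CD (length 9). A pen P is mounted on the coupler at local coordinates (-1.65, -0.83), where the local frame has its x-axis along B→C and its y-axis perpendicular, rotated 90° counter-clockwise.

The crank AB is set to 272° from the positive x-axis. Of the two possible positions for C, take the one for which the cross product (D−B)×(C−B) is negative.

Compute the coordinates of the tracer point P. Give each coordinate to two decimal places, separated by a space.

A=(0,0), D=(10.00,0)
B = A + 1.00·(cos272°, sin272°) = (0.0349, -0.9994)
|BD| = 10.0151
circle(B,9.00) ∩ circle(D,9.00): a=5.0075, h=7.4783
  candidates: C₊=(4.2712,6.9412) cross=74.896; C₋=(5.7637,-7.9406) cross=-74.896
  mode - wants cross < 0 → take C=(5.7637,-7.9406) (cross=-74.896)
ex = (C−B)/|BC| = (0.6365,-0.7712); ey = (0.7712,0.6365)
P = B + -1.65·ex + -0.83·ey = (-1.6555,-0.2552)

-1.66 -0.26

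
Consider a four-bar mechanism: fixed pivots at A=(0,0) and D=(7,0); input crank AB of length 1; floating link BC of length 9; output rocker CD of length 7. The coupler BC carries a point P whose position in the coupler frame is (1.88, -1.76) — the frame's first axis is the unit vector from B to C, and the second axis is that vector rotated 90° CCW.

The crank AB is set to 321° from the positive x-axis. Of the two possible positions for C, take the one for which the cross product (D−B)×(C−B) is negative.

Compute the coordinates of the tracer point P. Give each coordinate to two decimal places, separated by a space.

0.86 -3.20

A=(0,0), D=(7.00,0)
B = A + 1.00·(cos321°, sin321°) = (0.7771, -0.6293)
|BD| = 6.2546
circle(B,9.00) ∩ circle(D,7.00): a=5.6854, h=6.9768
  candidates: C₊=(5.7317,6.8841) cross=43.637; C₋=(7.1357,-6.9987) cross=-43.637
  mode - wants cross < 0 → take C=(7.1357,-6.9987) (cross=-43.637)
ex = (C−B)/|BC| = (0.7065,-0.7077); ey = (0.7077,0.7065)
P = B + 1.88·ex + -1.76·ey = (0.8598,-3.2033)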